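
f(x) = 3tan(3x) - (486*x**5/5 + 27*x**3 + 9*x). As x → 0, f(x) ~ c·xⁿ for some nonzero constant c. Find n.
7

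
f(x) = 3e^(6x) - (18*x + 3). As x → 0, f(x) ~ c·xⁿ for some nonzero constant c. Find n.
2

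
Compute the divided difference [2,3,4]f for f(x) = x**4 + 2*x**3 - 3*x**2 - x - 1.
70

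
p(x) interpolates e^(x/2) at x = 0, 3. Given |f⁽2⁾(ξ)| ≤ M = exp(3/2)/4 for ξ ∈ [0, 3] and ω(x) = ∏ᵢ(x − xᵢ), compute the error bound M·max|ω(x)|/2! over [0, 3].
9*exp(3/2)/32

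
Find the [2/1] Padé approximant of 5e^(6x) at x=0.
(30*x**2 + 20*x + 5)/(1 - 2*x)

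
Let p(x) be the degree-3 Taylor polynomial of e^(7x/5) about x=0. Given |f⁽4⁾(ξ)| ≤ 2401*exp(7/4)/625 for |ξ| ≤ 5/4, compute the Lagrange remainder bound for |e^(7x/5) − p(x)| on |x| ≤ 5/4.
2401*exp(7/4)/6144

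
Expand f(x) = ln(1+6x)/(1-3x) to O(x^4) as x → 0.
6*x + 72*x**3 + O(x**4)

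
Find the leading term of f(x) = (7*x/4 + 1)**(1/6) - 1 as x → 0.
7*x/24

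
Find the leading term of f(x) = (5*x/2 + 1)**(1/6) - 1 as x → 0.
5*x/12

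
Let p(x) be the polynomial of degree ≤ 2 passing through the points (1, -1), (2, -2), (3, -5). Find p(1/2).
-5/4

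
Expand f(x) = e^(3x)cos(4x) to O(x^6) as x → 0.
1 + 3*x - 7*x**2/2 - 39*x**3/2 - 527*x**4/24 - 79*x**5/40 + O(x**6)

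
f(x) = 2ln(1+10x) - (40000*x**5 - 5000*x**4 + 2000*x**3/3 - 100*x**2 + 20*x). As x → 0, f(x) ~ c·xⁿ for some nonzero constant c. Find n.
6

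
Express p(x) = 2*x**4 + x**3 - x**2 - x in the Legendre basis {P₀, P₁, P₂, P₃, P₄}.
(1/15)P₀ + (-2/5)P₁ + (10/21)P₂ + (2/5)P₃ + (16/35)P₄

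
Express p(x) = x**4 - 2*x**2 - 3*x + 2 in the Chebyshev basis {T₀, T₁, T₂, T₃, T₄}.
(11/8)T₀ + (-3)T₁ + (-1/2)T₂ + (1/8)T₄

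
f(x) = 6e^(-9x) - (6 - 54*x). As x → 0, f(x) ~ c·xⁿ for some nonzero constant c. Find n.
2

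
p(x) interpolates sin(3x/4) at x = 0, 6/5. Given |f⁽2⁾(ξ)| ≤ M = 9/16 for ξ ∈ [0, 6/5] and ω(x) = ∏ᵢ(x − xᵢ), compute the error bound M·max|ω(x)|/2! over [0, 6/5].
81/800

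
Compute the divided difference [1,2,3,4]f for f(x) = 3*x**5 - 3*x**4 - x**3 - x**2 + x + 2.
164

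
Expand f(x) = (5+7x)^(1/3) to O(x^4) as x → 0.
5**(1/3) + 7*5**(1/3)*x/15 - 49*5**(1/3)*x**2/225 + 343*5**(1/3)*x**3/2025 + O(x**4)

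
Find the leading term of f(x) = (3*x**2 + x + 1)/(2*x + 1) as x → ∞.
3*x/2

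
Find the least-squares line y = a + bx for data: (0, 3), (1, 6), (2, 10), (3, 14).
a = 27/10, b = 37/10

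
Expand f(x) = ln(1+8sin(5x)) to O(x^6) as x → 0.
40*x - 800*x**2 + 63500*x**3/3 - 1900000*x**4/3 + 60640625*x**5/3 + O(x**6)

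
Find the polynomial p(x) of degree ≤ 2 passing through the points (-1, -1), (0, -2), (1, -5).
-x**2 - 2*x - 2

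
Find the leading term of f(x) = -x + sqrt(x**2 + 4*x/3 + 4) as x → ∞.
2/3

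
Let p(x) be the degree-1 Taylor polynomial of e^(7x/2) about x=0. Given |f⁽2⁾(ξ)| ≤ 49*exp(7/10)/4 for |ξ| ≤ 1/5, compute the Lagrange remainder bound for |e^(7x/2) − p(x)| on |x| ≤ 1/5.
49*exp(7/10)/200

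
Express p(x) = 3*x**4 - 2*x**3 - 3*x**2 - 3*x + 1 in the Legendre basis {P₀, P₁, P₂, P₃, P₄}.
(3/5)P₀ + (-21/5)P₁ + (-2/7)P₂ + (-4/5)P₃ + (24/35)P₄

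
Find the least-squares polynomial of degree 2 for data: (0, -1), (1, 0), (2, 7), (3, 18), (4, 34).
-8/7 + (-32/35)x + (17/7)x²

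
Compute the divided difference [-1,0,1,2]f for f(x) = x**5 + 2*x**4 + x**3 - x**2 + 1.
10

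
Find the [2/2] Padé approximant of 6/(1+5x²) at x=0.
6/(5*x**2 + 1)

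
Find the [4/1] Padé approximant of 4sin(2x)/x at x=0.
16*x**4/15 - 16*x**2/3 + 8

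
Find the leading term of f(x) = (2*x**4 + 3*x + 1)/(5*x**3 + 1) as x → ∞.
2*x/5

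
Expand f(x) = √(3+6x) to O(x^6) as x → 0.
sqrt(3) + sqrt(3)*x - sqrt(3)*x**2/2 + sqrt(3)*x**3/2 - 5*sqrt(3)*x**4/8 + 7*sqrt(3)*x**5/8 + O(x**6)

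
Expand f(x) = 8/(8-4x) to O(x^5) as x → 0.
1 + x/2 + x**2/4 + x**3/8 + x**4/16 + O(x**5)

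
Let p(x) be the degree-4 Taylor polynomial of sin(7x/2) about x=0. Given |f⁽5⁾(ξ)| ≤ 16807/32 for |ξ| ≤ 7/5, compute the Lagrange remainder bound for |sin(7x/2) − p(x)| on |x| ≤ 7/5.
282475249/12000000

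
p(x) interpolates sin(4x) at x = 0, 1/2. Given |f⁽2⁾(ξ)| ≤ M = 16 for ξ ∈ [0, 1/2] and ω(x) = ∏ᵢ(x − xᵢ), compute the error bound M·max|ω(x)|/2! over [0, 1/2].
1/2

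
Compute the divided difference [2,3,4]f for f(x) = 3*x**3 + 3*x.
27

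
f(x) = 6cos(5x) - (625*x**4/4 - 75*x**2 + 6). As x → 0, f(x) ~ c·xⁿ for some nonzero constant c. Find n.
6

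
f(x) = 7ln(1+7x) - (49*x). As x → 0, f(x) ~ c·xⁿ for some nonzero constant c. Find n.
2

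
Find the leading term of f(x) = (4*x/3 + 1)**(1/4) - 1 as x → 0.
x/3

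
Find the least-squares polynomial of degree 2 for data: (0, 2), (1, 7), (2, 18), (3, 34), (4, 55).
66/35 + (191/70)x + (37/14)x²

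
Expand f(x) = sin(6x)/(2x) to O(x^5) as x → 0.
3 - 18*x**2 + 162*x**4/5 + O(x**5)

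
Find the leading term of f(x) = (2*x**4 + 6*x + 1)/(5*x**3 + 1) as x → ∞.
2*x/5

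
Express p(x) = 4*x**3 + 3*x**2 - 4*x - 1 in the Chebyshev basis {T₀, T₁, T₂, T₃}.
(1/2)T₀ - T₁ + (3/2)T₂ + T₃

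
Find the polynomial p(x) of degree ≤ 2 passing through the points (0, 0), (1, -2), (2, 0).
2*x**2 - 4*x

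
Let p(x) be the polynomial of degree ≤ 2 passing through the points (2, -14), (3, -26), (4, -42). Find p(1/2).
-7/2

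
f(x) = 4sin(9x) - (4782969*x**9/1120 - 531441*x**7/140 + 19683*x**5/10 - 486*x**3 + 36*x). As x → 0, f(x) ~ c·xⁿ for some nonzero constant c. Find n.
11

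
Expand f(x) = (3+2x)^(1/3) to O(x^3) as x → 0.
3**(1/3) + 2*3**(1/3)*x/9 - 4*3**(1/3)*x**2/81 + O(x**3)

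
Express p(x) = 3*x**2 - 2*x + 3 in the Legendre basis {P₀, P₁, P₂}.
(4)P₀ + (-2)P₁ + (2)P₂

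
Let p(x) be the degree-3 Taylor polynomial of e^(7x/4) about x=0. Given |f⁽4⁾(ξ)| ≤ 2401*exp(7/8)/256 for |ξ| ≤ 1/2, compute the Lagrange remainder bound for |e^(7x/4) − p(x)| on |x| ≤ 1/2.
2401*exp(7/8)/98304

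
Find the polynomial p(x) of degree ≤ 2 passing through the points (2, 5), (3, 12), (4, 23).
2*x**2 - 3*x + 3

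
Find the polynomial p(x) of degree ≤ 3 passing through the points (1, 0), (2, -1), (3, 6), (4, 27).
x**3 - 2*x**2 - 2*x + 3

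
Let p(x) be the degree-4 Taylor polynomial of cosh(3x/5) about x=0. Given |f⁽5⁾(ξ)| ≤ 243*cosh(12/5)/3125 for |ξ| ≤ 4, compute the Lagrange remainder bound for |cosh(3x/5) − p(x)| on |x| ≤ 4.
10368*cosh(12/5)/15625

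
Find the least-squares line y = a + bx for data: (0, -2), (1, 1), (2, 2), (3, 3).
a = -7/5, b = 8/5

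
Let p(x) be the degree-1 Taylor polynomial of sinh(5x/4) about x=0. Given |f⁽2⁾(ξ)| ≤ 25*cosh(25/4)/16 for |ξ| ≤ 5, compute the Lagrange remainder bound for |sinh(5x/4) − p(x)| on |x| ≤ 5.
625*cosh(25/4)/32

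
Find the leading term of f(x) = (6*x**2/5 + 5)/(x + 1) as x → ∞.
6*x/5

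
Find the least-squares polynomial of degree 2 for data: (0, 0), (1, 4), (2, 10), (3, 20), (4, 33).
1/7 + (67/35)x + (11/7)x²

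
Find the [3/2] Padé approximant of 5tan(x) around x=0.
x*(15 - x**2)/(3*(1 - 2*x**2/5))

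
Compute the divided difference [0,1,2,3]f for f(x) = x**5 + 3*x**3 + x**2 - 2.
28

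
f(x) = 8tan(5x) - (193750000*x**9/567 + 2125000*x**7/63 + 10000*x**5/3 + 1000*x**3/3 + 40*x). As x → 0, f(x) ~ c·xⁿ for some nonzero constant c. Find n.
11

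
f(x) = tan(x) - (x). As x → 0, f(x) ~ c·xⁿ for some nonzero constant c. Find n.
3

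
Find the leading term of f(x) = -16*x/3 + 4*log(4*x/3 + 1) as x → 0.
-32*x**2/9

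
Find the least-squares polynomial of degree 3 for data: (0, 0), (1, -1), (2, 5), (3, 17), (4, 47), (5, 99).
-11/42 + (113/252)x + (-53/42)x² + (37/36)x³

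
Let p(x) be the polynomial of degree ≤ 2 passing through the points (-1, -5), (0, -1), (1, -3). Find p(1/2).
-5/4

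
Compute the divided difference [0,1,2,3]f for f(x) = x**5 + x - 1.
25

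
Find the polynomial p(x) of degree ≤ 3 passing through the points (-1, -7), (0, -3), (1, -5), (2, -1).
2*x**3 - 3*x**2 - x - 3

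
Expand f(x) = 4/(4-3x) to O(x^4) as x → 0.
1 + 3*x/4 + 9*x**2/16 + 27*x**3/64 + O(x**4)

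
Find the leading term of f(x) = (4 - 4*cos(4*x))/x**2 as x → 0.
32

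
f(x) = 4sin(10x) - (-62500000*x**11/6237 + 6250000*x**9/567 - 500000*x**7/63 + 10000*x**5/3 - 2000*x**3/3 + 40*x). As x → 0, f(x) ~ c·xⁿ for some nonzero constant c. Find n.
13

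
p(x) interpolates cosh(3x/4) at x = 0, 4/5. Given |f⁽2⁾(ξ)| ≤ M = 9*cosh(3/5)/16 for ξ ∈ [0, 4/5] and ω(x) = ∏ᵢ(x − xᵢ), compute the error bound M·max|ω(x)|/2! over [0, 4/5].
9*cosh(3/5)/200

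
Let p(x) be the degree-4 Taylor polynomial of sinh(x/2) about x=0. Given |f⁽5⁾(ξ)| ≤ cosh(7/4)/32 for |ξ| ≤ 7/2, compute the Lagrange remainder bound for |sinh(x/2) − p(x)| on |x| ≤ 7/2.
16807*cosh(7/4)/122880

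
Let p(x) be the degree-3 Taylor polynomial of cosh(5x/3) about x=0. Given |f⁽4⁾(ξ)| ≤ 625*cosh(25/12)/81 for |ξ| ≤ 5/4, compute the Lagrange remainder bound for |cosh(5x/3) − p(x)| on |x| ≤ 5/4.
390625*cosh(25/12)/497664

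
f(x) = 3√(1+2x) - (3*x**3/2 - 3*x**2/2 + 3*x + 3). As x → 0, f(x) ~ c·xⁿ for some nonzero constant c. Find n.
4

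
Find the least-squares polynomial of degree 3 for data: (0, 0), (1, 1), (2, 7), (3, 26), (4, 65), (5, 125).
29/126 + (-1079/756)x + (11/18)x² + (101/108)x³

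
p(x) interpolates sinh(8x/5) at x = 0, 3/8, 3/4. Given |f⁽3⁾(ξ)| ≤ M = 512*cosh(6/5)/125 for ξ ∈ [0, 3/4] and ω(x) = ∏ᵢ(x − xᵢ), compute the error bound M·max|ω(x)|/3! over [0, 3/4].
sqrt(3)*cosh(6/5)/125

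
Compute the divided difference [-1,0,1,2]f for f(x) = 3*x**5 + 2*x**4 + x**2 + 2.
19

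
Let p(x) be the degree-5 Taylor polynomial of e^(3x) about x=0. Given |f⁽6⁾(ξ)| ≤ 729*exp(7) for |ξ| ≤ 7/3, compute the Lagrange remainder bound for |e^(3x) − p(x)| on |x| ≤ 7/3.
117649*exp(7)/720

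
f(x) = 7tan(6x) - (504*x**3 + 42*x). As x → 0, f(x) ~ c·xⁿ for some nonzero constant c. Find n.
5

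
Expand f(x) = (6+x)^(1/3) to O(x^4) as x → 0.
6**(1/3) + 6**(1/3)*x/18 - 6**(1/3)*x**2/324 + 5*6**(1/3)*x**3/17496 + O(x**4)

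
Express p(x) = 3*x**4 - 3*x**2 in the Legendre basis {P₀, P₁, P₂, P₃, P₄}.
(-2/5)P₀ + (-2/7)P₂ + (24/35)P₄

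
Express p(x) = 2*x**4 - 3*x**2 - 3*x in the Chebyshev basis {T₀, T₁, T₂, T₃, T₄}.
(-3/4)T₀ + (-3)T₁ + (-1/2)T₂ + (1/4)T₄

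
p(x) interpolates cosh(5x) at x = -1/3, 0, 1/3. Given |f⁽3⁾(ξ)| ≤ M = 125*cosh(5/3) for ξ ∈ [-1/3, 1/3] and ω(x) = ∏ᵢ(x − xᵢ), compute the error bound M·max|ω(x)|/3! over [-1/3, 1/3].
125*sqrt(3)*cosh(5/3)/729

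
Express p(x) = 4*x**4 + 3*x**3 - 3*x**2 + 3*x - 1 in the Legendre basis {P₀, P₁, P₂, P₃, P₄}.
(-6/5)P₀ + (24/5)P₁ + (2/7)P₂ + (6/5)P₃ + (32/35)P₄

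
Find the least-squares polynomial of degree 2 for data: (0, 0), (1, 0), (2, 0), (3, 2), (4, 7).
11/35 + (-64/35)x + (6/7)x²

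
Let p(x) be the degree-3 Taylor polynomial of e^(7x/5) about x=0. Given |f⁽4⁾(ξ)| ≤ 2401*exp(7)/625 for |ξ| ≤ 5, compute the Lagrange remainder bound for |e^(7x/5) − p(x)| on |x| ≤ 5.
2401*exp(7)/24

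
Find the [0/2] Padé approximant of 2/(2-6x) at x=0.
1/(1 - 3*x)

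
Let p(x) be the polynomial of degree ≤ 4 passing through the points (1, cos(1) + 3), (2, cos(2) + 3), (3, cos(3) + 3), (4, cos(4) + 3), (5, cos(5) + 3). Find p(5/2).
45*cos(3)/64 + 15*cos(2)/32 - 5*cos(1)/128 + 3*cos(5)/128 - 5*cos(4)/32 + 3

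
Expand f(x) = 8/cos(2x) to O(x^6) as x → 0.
8 + 16*x**2 + 80*x**4/3 + O(x**6)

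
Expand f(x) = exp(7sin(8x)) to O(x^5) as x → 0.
1 + 56*x + 1568*x**2 + 28672*x**3 + 376320*x**4 + O(x**5)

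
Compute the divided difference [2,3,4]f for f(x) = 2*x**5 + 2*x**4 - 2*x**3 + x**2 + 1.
663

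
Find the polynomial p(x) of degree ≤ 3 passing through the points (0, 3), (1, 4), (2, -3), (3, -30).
-2*x**3 + 2*x**2 + x + 3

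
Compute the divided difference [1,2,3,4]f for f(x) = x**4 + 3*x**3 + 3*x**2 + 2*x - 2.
13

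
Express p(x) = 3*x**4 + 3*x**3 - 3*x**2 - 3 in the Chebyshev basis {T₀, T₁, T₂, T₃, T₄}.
(-27/8)T₀ + (9/4)T₁ + (3/4)T₃ + (3/8)T₄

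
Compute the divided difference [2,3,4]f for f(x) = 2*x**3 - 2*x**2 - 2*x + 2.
16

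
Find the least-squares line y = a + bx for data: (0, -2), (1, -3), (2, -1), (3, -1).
a = -5/2, b = 1/2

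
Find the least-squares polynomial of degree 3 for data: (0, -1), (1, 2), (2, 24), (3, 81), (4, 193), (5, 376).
-65/63 + (-19/378)x + (5/18)x² + (80/27)x³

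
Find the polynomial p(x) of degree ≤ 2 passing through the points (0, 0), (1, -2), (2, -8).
-2*x**2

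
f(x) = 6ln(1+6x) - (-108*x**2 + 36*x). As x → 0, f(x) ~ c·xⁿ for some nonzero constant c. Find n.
3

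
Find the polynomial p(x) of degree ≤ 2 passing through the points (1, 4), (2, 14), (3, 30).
3*x**2 + x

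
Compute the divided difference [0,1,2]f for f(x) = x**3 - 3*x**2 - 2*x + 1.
0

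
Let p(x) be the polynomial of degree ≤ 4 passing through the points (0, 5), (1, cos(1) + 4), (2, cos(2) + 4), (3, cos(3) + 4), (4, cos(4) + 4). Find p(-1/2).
-105*cos(1)/32 + 189*cos(2)/64 + 35*cos(4)/128 - 45*cos(3)/32 + 827/128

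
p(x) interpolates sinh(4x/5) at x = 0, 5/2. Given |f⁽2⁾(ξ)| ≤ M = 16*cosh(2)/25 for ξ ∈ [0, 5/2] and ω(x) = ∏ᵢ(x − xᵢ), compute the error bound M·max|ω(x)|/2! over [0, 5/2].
cosh(2)/2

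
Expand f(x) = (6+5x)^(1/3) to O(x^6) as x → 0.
6**(1/3) + 5*6**(1/3)*x/18 - 25*6**(1/3)*x**2/324 + 625*6**(1/3)*x**3/17496 - 3125*6**(1/3)*x**4/157464 + 34375*6**(1/3)*x**5/2834352 + O(x**6)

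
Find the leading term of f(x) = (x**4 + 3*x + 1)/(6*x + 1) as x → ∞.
x**3/6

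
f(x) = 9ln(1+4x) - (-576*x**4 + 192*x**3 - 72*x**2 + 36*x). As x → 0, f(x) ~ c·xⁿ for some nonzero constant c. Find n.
5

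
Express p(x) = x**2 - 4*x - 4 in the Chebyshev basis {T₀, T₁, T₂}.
(-7/2)T₀ + (-4)T₁ + (1/2)T₂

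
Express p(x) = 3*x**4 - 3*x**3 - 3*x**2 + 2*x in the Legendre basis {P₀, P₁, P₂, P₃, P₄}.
(-2/5)P₀ + (1/5)P₁ + (-2/7)P₂ + (-6/5)P₃ + (24/35)P₄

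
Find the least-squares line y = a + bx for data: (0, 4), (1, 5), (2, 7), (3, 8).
a = 39/10, b = 7/5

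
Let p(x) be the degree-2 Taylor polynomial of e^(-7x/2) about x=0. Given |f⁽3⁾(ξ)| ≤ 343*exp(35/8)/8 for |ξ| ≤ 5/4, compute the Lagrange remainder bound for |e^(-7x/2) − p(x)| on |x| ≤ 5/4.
42875*exp(35/8)/3072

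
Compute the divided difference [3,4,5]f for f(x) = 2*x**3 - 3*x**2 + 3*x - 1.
21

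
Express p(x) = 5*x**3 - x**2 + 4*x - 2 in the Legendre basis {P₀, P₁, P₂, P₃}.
(-7/3)P₀ + (7)P₁ + (-2/3)P₂ + (2)P₃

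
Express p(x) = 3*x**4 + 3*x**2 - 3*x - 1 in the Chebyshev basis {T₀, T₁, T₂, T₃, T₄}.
(13/8)T₀ + (-3)T₁ + (3)T₂ + (3/8)T₄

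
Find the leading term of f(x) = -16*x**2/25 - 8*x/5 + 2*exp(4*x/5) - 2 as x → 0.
64*x**3/375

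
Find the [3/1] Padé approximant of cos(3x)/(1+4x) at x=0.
(27*x**3/32 - 441*x**2/92 + 27*x/368 + 1)/(1499*x/368 + 1)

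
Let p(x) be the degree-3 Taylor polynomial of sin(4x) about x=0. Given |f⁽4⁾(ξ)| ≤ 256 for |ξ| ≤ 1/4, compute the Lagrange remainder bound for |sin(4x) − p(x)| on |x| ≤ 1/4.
1/24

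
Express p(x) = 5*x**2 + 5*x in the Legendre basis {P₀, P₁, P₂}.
(5/3)P₀ + (5)P₁ + (10/3)P₂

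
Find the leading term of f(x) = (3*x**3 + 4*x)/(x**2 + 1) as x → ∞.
3*x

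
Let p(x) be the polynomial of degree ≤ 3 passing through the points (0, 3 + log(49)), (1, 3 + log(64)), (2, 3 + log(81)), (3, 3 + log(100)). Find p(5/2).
3 + log(27*5**(5/8)*6**(3/4)*7**(1/8)/4)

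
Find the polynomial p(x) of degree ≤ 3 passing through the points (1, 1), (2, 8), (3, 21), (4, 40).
3*x**2 - 2*x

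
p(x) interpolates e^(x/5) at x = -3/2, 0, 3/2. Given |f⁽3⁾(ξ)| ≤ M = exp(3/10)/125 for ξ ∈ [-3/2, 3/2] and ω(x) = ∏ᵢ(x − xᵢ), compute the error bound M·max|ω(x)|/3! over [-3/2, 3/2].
sqrt(3)*exp(3/10)/1000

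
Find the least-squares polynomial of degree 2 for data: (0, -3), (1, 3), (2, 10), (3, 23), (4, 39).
-94/35 + (104/35)x + (13/7)x²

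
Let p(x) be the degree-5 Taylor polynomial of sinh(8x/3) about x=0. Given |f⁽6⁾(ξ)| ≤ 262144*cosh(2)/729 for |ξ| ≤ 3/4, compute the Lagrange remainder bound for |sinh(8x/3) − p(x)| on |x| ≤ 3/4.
4*cosh(2)/45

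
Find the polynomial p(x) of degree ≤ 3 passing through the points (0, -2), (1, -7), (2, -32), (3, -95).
-3*x**3 - x**2 - x - 2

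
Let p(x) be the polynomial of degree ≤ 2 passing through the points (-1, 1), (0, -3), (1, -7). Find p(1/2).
-5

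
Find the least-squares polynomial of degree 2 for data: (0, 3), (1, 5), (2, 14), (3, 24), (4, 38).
18/7 + (123/70)x + (25/14)x²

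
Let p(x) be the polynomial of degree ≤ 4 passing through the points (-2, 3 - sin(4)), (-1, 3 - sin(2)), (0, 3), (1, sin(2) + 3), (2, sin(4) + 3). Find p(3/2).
5*sin(4)/16 + 7*sin(2)/8 + 3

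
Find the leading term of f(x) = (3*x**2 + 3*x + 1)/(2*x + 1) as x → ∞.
3*x/2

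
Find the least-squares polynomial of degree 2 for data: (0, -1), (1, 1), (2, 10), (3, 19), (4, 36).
-39/35 + (22/35)x + (15/7)x²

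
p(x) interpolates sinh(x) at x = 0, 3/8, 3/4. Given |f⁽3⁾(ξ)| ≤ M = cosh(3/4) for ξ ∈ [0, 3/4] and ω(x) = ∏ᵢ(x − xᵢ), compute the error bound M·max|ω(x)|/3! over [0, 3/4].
sqrt(3)*cosh(3/4)/512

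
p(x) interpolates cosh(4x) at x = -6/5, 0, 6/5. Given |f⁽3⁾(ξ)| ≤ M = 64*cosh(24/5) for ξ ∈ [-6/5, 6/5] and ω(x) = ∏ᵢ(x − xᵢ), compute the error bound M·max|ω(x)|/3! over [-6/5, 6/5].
512*sqrt(3)*cosh(24/5)/125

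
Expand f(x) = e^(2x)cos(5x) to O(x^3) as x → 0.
1 + 2*x - 21*x**2/2 + O(x**3)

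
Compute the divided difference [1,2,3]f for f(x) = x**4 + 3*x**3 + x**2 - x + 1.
44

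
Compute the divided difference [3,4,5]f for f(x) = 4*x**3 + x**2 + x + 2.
49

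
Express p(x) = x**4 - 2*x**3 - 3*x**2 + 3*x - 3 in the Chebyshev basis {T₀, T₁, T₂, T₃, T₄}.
(-33/8)T₀ + (3/2)T₁ - T₂ + (-1/2)T₃ + (1/8)T₄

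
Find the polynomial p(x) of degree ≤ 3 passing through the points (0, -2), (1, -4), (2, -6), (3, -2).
x**3 - 3*x**2 - 2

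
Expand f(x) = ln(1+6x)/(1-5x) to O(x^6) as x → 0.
6*x + 12*x**2 + 132*x**3 + 336*x**4 + 16176*x**5/5 + O(x**6)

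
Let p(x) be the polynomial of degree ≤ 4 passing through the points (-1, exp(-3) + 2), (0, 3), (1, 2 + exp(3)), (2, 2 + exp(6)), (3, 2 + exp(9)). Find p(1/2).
(-5 + (-20*exp(6) + 316 + 90*exp(3) + 3*exp(9))*exp(3))*exp(-3)/128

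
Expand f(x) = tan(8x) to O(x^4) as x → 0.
8*x + 512*x**3/3 + O(x**4)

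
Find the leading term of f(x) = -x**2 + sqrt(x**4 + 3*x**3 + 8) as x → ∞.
3*x/2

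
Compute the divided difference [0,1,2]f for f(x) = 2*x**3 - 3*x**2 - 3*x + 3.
3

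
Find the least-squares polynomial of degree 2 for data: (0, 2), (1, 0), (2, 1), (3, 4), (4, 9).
66/35 + (-97/35)x + (8/7)x²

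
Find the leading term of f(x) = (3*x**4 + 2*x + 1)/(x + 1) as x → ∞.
3*x**3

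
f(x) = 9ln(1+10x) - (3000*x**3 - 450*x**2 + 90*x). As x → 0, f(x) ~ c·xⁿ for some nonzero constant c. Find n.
4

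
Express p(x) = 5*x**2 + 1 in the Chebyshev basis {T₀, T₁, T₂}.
(7/2)T₀ + (5/2)T₂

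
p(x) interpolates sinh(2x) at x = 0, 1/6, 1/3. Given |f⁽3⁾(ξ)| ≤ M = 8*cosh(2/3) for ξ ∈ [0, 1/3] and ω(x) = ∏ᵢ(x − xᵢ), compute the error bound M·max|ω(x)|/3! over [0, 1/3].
sqrt(3)*cosh(2/3)/729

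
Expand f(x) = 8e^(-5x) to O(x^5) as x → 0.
8 - 40*x + 100*x**2 - 500*x**3/3 + 625*x**4/3 + O(x**5)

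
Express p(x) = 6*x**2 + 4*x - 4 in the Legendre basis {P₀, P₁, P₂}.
(-2)P₀ + (4)P₁ + (4)P₂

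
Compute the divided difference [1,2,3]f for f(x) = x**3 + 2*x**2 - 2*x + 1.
8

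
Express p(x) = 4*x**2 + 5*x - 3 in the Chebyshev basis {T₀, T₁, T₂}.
-T₀ + (5)T₁ + (2)T₂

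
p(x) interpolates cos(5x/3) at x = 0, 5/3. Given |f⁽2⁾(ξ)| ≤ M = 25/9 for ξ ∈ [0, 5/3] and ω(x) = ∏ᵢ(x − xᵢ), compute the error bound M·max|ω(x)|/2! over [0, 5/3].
625/648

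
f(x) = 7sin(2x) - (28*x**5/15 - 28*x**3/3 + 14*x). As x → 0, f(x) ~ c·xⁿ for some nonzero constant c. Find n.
7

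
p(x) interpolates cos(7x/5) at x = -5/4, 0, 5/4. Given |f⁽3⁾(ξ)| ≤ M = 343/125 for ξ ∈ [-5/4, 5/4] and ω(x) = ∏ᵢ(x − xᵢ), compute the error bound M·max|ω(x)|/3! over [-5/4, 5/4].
343*sqrt(3)/1728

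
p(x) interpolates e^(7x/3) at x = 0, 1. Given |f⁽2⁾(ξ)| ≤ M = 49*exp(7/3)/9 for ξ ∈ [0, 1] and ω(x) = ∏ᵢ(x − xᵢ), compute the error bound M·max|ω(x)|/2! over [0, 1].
49*exp(7/3)/72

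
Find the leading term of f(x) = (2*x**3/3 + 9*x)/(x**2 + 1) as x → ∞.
2*x/3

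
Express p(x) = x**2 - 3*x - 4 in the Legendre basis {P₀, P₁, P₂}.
(-11/3)P₀ + (-3)P₁ + (2/3)P₂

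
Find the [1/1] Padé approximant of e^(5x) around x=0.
(5*x/2 + 1)/(1 - 5*x/2)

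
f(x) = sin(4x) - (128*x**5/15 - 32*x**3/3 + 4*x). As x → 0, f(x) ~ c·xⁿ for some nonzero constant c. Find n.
7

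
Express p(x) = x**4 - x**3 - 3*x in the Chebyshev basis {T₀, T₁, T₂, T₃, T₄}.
(3/8)T₀ + (-15/4)T₁ + (1/2)T₂ + (-1/4)T₃ + (1/8)T₄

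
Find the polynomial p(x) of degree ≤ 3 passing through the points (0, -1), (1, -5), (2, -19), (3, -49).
-x**3 - 2*x**2 - x - 1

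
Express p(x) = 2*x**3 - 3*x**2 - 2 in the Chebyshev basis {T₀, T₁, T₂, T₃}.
(-7/2)T₀ + (3/2)T₁ + (-3/2)T₂ + (1/2)T₃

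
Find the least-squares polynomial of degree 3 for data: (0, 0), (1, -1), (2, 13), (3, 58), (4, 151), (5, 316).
-11/42 + (-61/252)x + (-241/84)x² + (28/9)x³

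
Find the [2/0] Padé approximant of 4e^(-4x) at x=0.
32*x**2 - 16*x + 4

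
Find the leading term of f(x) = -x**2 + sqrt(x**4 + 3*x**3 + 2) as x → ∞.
3*x/2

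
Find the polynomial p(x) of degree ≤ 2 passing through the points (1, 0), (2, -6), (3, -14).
-x**2 - 3*x + 4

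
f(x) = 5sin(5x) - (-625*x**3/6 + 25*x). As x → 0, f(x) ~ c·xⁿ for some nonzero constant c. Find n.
5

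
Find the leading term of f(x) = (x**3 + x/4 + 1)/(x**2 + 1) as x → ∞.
x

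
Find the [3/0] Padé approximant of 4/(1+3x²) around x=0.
4 - 12*x**2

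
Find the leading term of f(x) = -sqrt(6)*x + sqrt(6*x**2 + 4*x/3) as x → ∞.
sqrt(6)/9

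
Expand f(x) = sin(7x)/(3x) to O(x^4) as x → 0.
7/3 - 343*x**2/18 + O(x**4)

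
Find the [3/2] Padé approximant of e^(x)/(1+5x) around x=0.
(1661*x**3/38685 + 13017*x**2/51580 + 9702*x/12895 + 1)/(-63861*x**2/51580 + 61282*x/12895 + 1)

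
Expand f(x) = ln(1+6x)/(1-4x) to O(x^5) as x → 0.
6*x + 6*x**2 + 96*x**3 + 60*x**4 + O(x**5)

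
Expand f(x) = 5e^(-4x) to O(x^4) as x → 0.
5 - 20*x + 40*x**2 - 160*x**3/3 + O(x**4)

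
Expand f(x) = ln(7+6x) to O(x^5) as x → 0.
log(7) + 6*x/7 - 18*x**2/49 + 72*x**3/343 - 324*x**4/2401 + O(x**5)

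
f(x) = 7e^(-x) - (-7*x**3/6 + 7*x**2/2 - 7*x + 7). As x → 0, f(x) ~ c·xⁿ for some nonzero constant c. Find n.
4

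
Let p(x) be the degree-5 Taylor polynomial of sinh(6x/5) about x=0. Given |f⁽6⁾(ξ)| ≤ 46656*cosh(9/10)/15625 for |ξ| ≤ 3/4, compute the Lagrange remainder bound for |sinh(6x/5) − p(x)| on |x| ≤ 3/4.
59049*cosh(9/10)/80000000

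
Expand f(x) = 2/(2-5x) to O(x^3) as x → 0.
1 + 5*x/2 + 25*x**2/4 + O(x**3)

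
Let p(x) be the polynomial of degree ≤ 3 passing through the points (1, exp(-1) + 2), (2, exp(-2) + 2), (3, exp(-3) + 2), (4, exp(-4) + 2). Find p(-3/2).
(-495*exp(2) - 105 + 385*e + 32*exp(4) + 231*exp(3))*exp(-4)/16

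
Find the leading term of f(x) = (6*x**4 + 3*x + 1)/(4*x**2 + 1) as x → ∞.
3*x**2/2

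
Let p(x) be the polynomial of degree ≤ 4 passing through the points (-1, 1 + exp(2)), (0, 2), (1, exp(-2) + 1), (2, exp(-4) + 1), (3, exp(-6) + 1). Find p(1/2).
(-20*exp(2) + 3 + 90*exp(4) + (188 - 5*exp(2))*exp(6))*exp(-6)/128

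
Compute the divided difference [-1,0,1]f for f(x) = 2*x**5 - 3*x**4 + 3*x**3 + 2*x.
-3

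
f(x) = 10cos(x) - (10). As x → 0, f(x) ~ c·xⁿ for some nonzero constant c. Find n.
2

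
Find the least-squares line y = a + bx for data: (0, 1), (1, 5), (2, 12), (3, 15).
a = 9/10, b = 49/10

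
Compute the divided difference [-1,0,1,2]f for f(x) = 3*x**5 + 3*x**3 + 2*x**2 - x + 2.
18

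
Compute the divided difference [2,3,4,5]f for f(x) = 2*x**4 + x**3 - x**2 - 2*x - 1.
29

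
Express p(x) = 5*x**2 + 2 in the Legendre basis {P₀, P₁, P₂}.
(11/3)P₀ + (10/3)P₂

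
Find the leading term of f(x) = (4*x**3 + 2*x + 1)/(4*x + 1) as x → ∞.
x**2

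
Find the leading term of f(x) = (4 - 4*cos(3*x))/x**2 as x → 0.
18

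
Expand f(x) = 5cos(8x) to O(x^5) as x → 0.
5 - 160*x**2 + 2560*x**4/3 + O(x**5)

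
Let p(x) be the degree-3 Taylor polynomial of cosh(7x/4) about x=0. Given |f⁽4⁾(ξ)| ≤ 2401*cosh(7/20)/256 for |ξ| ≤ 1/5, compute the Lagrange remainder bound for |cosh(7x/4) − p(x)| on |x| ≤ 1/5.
2401*cosh(7/20)/3840000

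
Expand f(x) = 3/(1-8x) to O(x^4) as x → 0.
3 + 24*x + 192*x**2 + 1536*x**3 + O(x**4)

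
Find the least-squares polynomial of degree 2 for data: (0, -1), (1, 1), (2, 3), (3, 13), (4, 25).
-3/5 + (-8/5)x + (2)x²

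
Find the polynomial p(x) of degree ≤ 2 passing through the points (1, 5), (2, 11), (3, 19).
x**2 + 3*x + 1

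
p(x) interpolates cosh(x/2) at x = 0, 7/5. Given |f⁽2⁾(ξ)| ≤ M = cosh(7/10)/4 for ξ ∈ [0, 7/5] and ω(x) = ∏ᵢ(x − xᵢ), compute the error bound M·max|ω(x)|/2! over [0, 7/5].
49*cosh(7/10)/800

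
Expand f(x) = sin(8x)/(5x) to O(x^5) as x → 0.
8/5 - 256*x**2/15 + 4096*x**4/75 + O(x**5)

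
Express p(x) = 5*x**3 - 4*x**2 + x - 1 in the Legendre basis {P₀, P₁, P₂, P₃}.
(-7/3)P₀ + (4)P₁ + (-8/3)P₂ + (2)P₃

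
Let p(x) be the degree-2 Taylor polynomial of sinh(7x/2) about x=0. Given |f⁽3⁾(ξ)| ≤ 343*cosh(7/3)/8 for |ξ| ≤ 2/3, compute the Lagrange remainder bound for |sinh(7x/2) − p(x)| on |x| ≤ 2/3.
343*cosh(7/3)/162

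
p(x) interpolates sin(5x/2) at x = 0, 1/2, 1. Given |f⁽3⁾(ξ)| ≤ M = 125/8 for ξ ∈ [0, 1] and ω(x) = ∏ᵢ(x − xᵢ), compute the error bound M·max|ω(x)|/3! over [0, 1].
125*sqrt(3)/1728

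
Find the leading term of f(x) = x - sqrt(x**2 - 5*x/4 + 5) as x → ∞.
5/8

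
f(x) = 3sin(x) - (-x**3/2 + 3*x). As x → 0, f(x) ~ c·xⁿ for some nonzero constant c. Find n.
5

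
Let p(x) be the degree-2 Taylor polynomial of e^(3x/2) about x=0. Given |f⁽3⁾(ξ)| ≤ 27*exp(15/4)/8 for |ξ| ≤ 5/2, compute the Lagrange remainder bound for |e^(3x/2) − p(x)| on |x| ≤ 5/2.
1125*exp(15/4)/128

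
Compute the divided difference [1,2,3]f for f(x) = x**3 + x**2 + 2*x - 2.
7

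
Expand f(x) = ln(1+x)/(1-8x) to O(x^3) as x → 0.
x + 15*x**2/2 + O(x**3)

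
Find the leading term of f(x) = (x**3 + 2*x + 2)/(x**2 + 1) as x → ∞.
x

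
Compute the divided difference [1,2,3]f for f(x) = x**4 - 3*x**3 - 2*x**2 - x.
5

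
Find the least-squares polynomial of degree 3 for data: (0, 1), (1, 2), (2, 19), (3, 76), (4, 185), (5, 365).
79/63 + (-1513/378)x + (241/252)x² + (311/108)x³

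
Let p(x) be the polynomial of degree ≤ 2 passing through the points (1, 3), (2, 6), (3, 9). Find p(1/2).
3/2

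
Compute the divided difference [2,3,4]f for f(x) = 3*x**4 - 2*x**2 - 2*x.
163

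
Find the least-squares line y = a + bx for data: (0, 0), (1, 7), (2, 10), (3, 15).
a = 4/5, b = 24/5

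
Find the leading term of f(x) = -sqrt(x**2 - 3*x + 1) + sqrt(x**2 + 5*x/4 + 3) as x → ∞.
17/8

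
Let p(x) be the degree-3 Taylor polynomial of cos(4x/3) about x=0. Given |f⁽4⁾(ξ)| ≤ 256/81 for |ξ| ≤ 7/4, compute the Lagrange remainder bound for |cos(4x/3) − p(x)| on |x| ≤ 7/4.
2401/1944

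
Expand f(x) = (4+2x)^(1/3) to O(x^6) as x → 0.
2**(2/3) + 2**(2/3)*x/6 - 2**(2/3)*x**2/36 + 5*2**(2/3)*x**3/648 - 5*2**(2/3)*x**4/1944 + 11*2**(2/3)*x**5/11664 + O(x**6)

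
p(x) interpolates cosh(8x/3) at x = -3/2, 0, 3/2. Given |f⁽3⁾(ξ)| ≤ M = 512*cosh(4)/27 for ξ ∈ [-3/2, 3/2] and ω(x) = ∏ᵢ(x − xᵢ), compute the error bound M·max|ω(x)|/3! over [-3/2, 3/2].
64*sqrt(3)*cosh(4)/27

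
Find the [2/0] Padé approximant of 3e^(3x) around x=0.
27*x**2/2 + 9*x + 3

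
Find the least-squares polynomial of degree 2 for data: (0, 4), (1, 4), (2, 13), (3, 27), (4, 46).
124/35 + (-111/70)x + (43/14)x²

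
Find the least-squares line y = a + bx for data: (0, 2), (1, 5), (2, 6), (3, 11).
a = 9/5, b = 14/5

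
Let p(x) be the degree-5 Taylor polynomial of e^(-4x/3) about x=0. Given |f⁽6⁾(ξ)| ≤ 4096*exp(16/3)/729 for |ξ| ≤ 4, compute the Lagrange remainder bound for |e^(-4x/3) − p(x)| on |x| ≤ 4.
1048576*exp(16/3)/32805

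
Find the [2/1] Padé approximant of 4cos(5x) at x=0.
4 - 50*x**2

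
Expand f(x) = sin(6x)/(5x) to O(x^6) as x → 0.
6/5 - 36*x**2/5 + 324*x**4/25 + O(x**6)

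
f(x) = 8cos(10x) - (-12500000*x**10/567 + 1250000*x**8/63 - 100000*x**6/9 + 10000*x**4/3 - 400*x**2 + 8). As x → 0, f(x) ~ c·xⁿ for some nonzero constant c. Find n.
12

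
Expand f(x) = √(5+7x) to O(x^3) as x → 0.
sqrt(5) + 7*sqrt(5)*x/10 - 49*sqrt(5)*x**2/200 + O(x**3)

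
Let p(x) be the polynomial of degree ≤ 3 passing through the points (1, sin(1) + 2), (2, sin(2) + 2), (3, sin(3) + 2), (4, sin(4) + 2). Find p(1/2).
-35*sin(2)/16 + 21*sin(3)/16 - 5*sin(4)/16 + 35*sin(1)/16 + 2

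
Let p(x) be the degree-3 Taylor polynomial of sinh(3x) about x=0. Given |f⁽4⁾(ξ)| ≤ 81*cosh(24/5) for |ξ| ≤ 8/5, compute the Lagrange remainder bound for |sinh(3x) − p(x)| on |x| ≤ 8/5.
13824*cosh(24/5)/625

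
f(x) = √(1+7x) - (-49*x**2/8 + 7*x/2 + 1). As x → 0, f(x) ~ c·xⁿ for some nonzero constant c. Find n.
3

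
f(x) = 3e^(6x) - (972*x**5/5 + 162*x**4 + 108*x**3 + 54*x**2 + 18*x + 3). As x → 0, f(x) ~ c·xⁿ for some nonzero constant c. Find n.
6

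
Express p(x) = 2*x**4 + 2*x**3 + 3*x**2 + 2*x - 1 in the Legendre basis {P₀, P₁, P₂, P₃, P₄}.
(2/5)P₀ + (16/5)P₁ + (22/7)P₂ + (4/5)P₃ + (16/35)P₄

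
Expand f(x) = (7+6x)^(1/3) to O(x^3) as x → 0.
7**(1/3) + 2*7**(1/3)*x/7 - 4*7**(1/3)*x**2/49 + O(x**3)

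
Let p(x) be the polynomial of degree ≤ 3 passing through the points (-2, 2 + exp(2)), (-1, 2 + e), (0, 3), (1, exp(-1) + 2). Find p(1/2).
(5 + e*(-5*e + exp(2) + 47))*exp(-1)/16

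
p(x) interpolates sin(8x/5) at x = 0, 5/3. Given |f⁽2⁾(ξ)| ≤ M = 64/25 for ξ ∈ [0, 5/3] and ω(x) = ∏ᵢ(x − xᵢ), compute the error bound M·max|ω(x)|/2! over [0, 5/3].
8/9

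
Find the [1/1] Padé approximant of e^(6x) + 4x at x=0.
(41*x/5 + 1)/(1 - 9*x/5)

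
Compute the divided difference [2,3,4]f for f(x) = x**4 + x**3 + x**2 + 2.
65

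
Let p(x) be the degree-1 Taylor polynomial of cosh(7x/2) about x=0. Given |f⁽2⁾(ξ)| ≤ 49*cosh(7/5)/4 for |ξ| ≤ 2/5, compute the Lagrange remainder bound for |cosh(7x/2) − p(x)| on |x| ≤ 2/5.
49*cosh(7/5)/50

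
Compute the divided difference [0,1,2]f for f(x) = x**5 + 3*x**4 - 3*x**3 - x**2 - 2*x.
26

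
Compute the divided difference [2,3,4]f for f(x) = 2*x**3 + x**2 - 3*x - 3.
19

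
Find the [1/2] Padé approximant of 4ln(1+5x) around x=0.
20*x/(-25*x**2/12 + 5*x/2 + 1)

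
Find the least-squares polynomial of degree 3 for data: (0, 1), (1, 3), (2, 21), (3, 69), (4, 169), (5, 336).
19/21 + (155/126)x + (-143/84)x² + (107/36)x³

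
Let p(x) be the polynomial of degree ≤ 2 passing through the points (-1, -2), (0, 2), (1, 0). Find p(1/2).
7/4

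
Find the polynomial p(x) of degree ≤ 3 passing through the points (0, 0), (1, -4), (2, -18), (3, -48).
-x**3 - 2*x**2 - x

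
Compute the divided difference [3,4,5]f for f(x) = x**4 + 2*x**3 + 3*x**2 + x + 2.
124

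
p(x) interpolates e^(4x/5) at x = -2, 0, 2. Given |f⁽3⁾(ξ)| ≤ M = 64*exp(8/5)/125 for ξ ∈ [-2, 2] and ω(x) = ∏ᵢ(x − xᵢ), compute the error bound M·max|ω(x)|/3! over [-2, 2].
512*sqrt(3)*exp(8/5)/3375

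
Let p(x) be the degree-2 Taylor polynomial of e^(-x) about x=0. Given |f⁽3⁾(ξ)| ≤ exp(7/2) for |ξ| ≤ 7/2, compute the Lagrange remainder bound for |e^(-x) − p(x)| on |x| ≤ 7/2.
343*exp(7/2)/48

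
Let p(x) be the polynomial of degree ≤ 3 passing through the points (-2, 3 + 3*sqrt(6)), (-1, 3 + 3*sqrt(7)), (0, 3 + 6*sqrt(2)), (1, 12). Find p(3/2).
-105*sqrt(2)/8 - 15*sqrt(6)/16 + 63*sqrt(7)/16 + 363/16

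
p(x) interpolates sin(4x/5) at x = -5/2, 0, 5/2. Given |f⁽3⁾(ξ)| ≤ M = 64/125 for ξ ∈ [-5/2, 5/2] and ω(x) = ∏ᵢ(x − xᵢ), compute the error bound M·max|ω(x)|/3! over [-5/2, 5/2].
8*sqrt(3)/27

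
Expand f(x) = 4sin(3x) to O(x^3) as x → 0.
12*x + O(x**3)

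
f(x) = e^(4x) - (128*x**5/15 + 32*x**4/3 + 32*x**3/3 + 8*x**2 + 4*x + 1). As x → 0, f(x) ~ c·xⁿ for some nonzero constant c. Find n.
6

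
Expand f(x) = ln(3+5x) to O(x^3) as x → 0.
log(3) + 5*x/3 - 25*x**2/18 + O(x**3)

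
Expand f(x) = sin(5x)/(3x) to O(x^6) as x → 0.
5/3 - 125*x**2/18 + 625*x**4/72 + O(x**6)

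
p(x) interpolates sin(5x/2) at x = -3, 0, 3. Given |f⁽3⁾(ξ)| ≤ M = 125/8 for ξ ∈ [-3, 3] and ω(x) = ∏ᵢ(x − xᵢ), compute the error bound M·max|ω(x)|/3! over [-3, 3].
125*sqrt(3)/8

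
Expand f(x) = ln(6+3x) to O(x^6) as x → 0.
log(6) + x/2 - x**2/8 + x**3/24 - x**4/64 + x**5/160 + O(x**6)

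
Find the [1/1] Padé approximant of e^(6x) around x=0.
(3*x + 1)/(1 - 3*x)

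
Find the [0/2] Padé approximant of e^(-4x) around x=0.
1/(8*x**2 + 4*x + 1)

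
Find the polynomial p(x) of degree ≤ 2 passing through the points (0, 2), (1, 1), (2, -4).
-2*x**2 + x + 2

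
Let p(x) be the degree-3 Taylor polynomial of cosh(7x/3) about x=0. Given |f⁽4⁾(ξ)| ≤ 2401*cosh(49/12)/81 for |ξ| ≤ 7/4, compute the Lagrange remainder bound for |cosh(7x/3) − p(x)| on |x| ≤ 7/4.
5764801*cosh(49/12)/497664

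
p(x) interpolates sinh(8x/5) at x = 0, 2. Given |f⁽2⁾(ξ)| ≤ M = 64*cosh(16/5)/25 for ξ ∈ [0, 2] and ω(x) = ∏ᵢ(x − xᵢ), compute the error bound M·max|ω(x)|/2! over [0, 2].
32*cosh(16/5)/25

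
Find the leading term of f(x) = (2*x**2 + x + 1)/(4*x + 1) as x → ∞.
x/2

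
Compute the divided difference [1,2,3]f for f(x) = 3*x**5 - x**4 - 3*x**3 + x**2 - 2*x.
228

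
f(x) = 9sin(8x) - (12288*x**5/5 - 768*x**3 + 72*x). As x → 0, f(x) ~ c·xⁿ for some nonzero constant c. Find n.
7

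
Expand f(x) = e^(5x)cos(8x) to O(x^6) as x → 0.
1 + 5*x - 39*x**2/2 - 835*x**3/6 - 4879*x**4/24 + 5105*x**5/24 + O(x**6)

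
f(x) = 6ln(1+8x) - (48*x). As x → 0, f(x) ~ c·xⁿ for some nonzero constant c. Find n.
2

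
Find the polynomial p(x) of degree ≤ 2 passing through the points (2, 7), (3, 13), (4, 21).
x**2 + x + 1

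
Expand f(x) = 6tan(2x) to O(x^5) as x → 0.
12*x + 16*x**3 + O(x**5)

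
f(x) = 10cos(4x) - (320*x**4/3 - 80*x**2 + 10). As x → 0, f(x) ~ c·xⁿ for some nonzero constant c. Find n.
6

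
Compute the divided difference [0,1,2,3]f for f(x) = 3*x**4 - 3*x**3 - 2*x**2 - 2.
15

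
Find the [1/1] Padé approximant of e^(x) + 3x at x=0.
(31*x/8 + 1)/(1 - x/8)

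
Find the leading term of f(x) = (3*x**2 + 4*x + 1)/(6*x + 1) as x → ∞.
x/2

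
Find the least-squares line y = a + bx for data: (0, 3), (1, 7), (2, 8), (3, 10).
a = 37/10, b = 11/5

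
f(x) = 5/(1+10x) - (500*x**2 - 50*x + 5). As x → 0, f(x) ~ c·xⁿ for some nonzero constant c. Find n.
3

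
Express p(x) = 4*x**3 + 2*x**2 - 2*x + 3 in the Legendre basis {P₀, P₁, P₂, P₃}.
(11/3)P₀ + (2/5)P₁ + (4/3)P₂ + (8/5)P₃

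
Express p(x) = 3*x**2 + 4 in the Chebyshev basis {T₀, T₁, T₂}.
(11/2)T₀ + (3/2)T₂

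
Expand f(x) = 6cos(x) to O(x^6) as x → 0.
6 - 3*x**2 + x**4/4 + O(x**6)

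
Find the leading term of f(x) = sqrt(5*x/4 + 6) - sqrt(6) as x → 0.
5*sqrt(6)*x/48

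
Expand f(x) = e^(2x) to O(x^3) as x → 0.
1 + 2*x + 2*x**2 + O(x**3)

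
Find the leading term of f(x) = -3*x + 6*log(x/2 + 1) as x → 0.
-3*x**2/4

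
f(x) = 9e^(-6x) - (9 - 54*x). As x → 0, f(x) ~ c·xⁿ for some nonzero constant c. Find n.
2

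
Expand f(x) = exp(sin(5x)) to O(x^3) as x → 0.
1 + 5*x + 25*x**2/2 + O(x**3)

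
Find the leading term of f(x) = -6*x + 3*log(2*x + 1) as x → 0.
-6*x**2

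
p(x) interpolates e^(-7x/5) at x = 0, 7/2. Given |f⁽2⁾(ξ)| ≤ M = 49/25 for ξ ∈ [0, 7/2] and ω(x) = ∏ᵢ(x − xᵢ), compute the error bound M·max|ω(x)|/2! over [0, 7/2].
2401/800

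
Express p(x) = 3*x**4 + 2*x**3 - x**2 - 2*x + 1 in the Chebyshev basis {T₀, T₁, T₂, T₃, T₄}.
(13/8)T₀ + (-1/2)T₁ + T₂ + (1/2)T₃ + (3/8)T₄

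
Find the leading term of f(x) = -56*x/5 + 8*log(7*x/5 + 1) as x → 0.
-196*x**2/25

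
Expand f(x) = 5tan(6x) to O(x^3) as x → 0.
30*x + O(x**3)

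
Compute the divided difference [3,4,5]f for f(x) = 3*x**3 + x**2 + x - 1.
37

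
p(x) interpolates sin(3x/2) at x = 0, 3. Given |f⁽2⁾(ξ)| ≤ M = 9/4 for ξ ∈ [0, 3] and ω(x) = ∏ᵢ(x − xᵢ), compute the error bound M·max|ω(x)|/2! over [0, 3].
81/32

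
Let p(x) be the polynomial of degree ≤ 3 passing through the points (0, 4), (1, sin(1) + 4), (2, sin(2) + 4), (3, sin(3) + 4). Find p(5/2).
-5*sin(1)/16 + 5*sin(3)/16 + 15*sin(2)/16 + 4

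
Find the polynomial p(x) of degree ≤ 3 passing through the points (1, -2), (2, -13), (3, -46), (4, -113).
-2*x**3 + x**2 - 1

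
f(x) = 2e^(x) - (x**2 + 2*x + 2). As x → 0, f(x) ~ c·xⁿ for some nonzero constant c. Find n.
3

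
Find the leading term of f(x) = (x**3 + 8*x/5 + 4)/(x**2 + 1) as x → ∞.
x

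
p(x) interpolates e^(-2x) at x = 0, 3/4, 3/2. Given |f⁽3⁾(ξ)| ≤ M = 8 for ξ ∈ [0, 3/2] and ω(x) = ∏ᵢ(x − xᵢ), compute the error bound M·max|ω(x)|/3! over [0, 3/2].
sqrt(3)/8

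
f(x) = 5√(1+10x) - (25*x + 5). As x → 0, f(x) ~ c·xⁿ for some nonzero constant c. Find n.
2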